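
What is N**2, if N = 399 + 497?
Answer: 802816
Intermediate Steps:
N = 896
N**2 = 896**2 = 802816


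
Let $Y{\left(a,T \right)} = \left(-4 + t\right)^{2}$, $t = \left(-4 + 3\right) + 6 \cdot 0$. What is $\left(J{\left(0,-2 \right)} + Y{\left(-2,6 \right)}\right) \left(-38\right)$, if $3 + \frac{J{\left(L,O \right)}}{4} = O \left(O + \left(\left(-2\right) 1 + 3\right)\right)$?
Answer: $-798$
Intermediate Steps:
$t = -1$ ($t = -1 + 0 = -1$)
$J{\left(L,O \right)} = -12 + 4 O \left(1 + O\right)$ ($J{\left(L,O \right)} = -12 + 4 O \left(O + \left(\left(-2\right) 1 + 3\right)\right) = -12 + 4 O \left(O + \left(-2 + 3\right)\right) = -12 + 4 O \left(O + 1\right) = -12 + 4 O \left(1 + O\right)$)
$Y{\left(a,T \right)} = 25$ ($Y{\left(a,T \right)} = \left(-4 - 1\right)^{2} = \left(-5\right)^{2} = 25$)
$\left(J{\left(0,-2 \right)} + Y{\left(-2,6 \right)}\right) \left(-38\right) = \left(\left(-12 + 4 \left(-2\right) + 4 \left(-2\right)^{2}\right) + 25\right) \left(-38\right) = \left(\left(-12 - 8 + 4 \cdot 4\right) + 25\right) \left(-38\right) = \left(\left(-12 - 8 + 16\right) + 25\right) \left(-38\right) = \left(-4 + 25\right) \left(-38\right) = 21 \left(-38\right) = -798$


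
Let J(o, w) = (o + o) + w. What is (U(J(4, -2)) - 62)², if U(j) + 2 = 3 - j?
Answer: 4489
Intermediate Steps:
J(o, w) = w + 2*o (J(o, w) = 2*o + w = w + 2*o)
U(j) = 1 - j (U(j) = -2 + (3 - j) = 1 - j)
(U(J(4, -2)) - 62)² = ((1 - (-2 + 2*4)) - 62)² = ((1 - (-2 + 8)) - 62)² = ((1 - 1*6) - 62)² = ((1 - 6) - 62)² = (-5 - 62)² = (-67)² = 4489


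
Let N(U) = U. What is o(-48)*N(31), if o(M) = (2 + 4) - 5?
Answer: 31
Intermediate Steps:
o(M) = 1 (o(M) = 6 - 5 = 1)
o(-48)*N(31) = 1*31 = 31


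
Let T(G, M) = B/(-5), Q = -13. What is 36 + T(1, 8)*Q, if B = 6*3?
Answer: 414/5 ≈ 82.800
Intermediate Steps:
B = 18
T(G, M) = -18/5 (T(G, M) = 18/(-5) = 18*(-1/5) = -18/5)
36 + T(1, 8)*Q = 36 - 18/5*(-13) = 36 + 234/5 = 414/5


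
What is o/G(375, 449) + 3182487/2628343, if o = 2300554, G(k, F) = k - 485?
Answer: -3023147464226/144558865 ≈ -20913.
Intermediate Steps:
G(k, F) = -485 + k
o/G(375, 449) + 3182487/2628343 = 2300554/(-485 + 375) + 3182487/2628343 = 2300554/(-110) + 3182487*(1/2628343) = 2300554*(-1/110) + 3182487/2628343 = -1150277/55 + 3182487/2628343 = -3023147464226/144558865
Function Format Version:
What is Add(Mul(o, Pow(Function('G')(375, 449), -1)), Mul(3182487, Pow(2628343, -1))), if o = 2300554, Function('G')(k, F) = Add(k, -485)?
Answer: Rational(-3023147464226, 144558865) ≈ -20913.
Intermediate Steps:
Function('G')(k, F) = Add(-485, k)
Add(Mul(o, Pow(Function('G')(375, 449), -1)), Mul(3182487, Pow(2628343, -1))) = Add(Mul(2300554, Pow(Add(-485, 375), -1)), Mul(3182487, Pow(2628343, -1))) = Add(Mul(2300554, Pow(-110, -1)), Mul(3182487, Rational(1, 2628343))) = Add(Mul(2300554, Rational(-1, 110)), Rational(3182487, 2628343)) = Add(Rational(-1150277, 55), Rational(3182487, 2628343)) = Rational(-3023147464226, 144558865)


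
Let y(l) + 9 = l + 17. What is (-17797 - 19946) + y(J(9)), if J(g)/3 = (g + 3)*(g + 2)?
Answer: -37339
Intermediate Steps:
J(g) = 3*(2 + g)*(3 + g) (J(g) = 3*((g + 3)*(g + 2)) = 3*((3 + g)*(2 + g)) = 3*((2 + g)*(3 + g)) = 3*(2 + g)*(3 + g))
y(l) = 8 + l (y(l) = -9 + (l + 17) = -9 + (17 + l) = 8 + l)
(-17797 - 19946) + y(J(9)) = (-17797 - 19946) + (8 + (18 + 3*9² + 15*9)) = -37743 + (8 + (18 + 3*81 + 135)) = -37743 + (8 + (18 + 243 + 135)) = -37743 + (8 + 396) = -37743 + 404 = -37339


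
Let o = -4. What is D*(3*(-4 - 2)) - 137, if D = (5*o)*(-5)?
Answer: -1937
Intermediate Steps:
D = 100 (D = (5*(-4))*(-5) = -20*(-5) = 100)
D*(3*(-4 - 2)) - 137 = 100*(3*(-4 - 2)) - 137 = 100*(3*(-6)) - 137 = 100*(-18) - 137 = -1800 - 137 = -1937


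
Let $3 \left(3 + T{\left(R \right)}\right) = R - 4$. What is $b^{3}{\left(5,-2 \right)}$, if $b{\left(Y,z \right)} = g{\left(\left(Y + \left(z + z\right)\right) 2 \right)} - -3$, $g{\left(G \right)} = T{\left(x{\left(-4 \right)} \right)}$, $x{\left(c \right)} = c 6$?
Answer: $- \frac{21952}{27} \approx -813.04$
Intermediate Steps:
$x{\left(c \right)} = 6 c$
$T{\left(R \right)} = - \frac{13}{3} + \frac{R}{3}$ ($T{\left(R \right)} = -3 + \frac{R - 4}{3} = -3 + \frac{-4 + R}{3} = -3 + \left(- \frac{4}{3} + \frac{R}{3}\right) = - \frac{13}{3} + \frac{R}{3}$)
$g{\left(G \right)} = - \frac{37}{3}$ ($g{\left(G \right)} = - \frac{13}{3} + \frac{6 \left(-4\right)}{3} = - \frac{13}{3} + \frac{1}{3} \left(-24\right) = - \frac{13}{3} - 8 = - \frac{37}{3}$)
$b{\left(Y,z \right)} = - \frac{28}{3}$ ($b{\left(Y,z \right)} = - \frac{37}{3} - -3 = - \frac{37}{3} + 3 = - \frac{28}{3}$)
$b^{3}{\left(5,-2 \right)} = \left(- \frac{28}{3}\right)^{3} = - \frac{21952}{27}$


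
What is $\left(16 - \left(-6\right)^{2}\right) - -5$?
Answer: $-15$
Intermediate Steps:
$\left(16 - \left(-6\right)^{2}\right) - -5 = \left(16 - 36\right) + 5 = -20 + 5 = -15$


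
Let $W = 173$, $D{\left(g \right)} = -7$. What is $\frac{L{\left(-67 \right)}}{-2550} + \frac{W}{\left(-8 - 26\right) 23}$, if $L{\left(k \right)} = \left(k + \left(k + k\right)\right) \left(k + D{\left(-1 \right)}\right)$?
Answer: $- \frac{118359}{19550} \approx -6.0542$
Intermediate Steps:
$L{\left(k \right)} = 3 k \left(-7 + k\right)$ ($L{\left(k \right)} = \left(k + \left(k + k\right)\right) \left(k - 7\right) = \left(k + 2 k\right) \left(-7 + k\right) = 3 k \left(-7 + k\right)$)
$\frac{L{\left(-67 \right)}}{-2550} + \frac{W}{\left(-8 - 26\right) 23} = \frac{3 \left(-67\right) \left(-7 - 67\right)}{-2550} + \frac{173}{\left(-8 - 26\right) 23} = 3 \left(-67\right) \left(-74\right) \left(- \frac{1}{2550}\right) + \frac{173}{\left(-34\right) 23} = 14874 \left(- \frac{1}{2550}\right) + \frac{173}{-782} = - \frac{2479}{425} + 173 \left(- \frac{1}{782}\right) = - \frac{2479}{425} - \frac{173}{782} = - \frac{118359}{19550}$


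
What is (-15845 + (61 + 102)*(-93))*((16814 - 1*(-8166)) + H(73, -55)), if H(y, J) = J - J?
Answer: -774479920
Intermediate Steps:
H(y, J) = 0
(-15845 + (61 + 102)*(-93))*((16814 - 1*(-8166)) + H(73, -55)) = (-15845 + (61 + 102)*(-93))*((16814 - 1*(-8166)) + 0) = (-15845 + 163*(-93))*((16814 + 8166) + 0) = (-15845 - 15159)*(24980 + 0) = -31004*24980 = -774479920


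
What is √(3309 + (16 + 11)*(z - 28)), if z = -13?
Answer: √2202 ≈ 46.925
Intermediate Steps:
√(3309 + (16 + 11)*(z - 28)) = √(3309 + (16 + 11)*(-13 - 28)) = √(3309 + 27*(-41)) = √(3309 - 1107) = √2202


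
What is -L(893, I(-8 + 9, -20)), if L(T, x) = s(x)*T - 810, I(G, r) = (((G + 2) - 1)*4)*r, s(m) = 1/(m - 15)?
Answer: 142643/175 ≈ 815.10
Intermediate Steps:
s(m) = 1/(-15 + m)
I(G, r) = r*(4 + 4*G) (I(G, r) = (((2 + G) - 1)*4)*r = ((1 + G)*4)*r = (4 + 4*G)*r = r*(4 + 4*G))
L(T, x) = -810 + T/(-15 + x) (L(T, x) = T/(-15 + x) - 810 = -810 + T/(-15 + x))
-L(893, I(-8 + 9, -20)) = -(12150 + 893 - 3240*(-20)*(1 + (-8 + 9)))/(-15 + 4*(-20)*(1 + (-8 + 9))) = -(12150 + 893 - 3240*(-20)*(1 + 1))/(-15 + 4*(-20)*(1 + 1)) = -(12150 + 893 - 3240*(-20)*2)/(-15 + 4*(-20)*2) = -(12150 + 893 - 810*(-160))/(-15 - 160) = -(12150 + 893 + 129600)/(-175) = -(-1)*142643/175 = -1*(-142643/175) = 142643/175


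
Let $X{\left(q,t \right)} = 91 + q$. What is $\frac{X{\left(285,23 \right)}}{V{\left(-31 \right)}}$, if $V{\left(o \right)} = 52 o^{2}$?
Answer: $\frac{94}{12493} \approx 0.0075242$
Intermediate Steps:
$\frac{X{\left(285,23 \right)}}{V{\left(-31 \right)}} = \frac{91 + 285}{52 \left(-31\right)^{2}} = \frac{376}{52 \cdot 961} = \frac{376}{49972} = 376 \cdot \frac{1}{49972} = \frac{94}{12493}$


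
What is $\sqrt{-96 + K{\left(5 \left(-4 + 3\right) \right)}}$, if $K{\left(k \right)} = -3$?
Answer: $3 i \sqrt{11} \approx 9.9499 i$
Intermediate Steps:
$\sqrt{-96 + K{\left(5 \left(-4 + 3\right) \right)}} = \sqrt{-96 - 3} = \sqrt{-99} = 3 i \sqrt{11}$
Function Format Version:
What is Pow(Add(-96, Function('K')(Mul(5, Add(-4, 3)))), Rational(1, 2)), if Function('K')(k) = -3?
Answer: Mul(3, I, Pow(11, Rational(1, 2))) ≈ Mul(9.9499, I)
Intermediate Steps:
Pow(Add(-96, Function('K')(Mul(5, Add(-4, 3)))), Rational(1, 2)) = Pow(Add(-96, -3), Rational(1, 2)) = Pow(-99, Rational(1, 2)) = Mul(3, I, Pow(11, Rational(1, 2)))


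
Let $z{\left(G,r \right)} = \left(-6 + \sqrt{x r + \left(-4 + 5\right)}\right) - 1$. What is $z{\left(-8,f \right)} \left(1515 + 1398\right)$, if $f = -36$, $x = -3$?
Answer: $-20391 + 2913 \sqrt{109} \approx 10022.0$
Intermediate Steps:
$z{\left(G,r \right)} = -7 + \sqrt{1 - 3 r}$ ($z{\left(G,r \right)} = \left(-6 + \sqrt{- 3 r + \left(-4 + 5\right)}\right) - 1 = \left(-6 + \sqrt{- 3 r + 1}\right) - 1 = \left(-6 + \sqrt{1 - 3 r}\right) - 1 = -7 + \sqrt{1 - 3 r}$)
$z{\left(-8,f \right)} \left(1515 + 1398\right) = \left(-7 + \sqrt{1 - -108}\right) \left(1515 + 1398\right) = \left(-7 + \sqrt{1 + 108}\right) 2913 = \left(-7 + \sqrt{109}\right) 2913 = -20391 + 2913 \sqrt{109}$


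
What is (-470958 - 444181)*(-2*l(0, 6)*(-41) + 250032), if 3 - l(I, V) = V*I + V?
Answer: -228588910254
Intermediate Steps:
l(I, V) = 3 - V - I*V (l(I, V) = 3 - (V*I + V) = 3 - (I*V + V) = 3 - (V + I*V) = 3 + (-V - I*V) = 3 - V - I*V)
(-470958 - 444181)*(-2*l(0, 6)*(-41) + 250032) = (-470958 - 444181)*(-2*(3 - 1*6 - 1*0*6)*(-41) + 250032) = -915139*(-2*(3 - 6 + 0)*(-41) + 250032) = -915139*(-2*(-3)*(-41) + 250032) = -915139*(6*(-41) + 250032) = -915139*(-246 + 250032) = -915139*249786 = -228588910254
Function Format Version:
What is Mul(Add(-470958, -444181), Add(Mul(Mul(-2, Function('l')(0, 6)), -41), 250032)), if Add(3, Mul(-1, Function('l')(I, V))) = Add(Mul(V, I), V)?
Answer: -228588910254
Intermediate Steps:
Function('l')(I, V) = Add(3, Mul(-1, V), Mul(-1, I, V)) (Function('l')(I, V) = Add(3, Mul(-1, Add(Mul(V, I), V))) = Add(3, Mul(-1, Add(Mul(I, V), V))) = Add(3, Mul(-1, Add(V, Mul(I, V)))) = Add(3, Add(Mul(-1, V), Mul(-1, I, V))) = Add(3, Mul(-1, V), Mul(-1, I, V)))
Mul(Add(-470958, -444181), Add(Mul(Mul(-2, Function('l')(0, 6)), -41), 250032)) = Mul(Add(-470958, -444181), Add(Mul(Mul(-2, Add(3, Mul(-1, 6), Mul(-1, 0, 6))), -41), 250032)) = Mul(-915139, Add(Mul(Mul(-2, Add(3, -6, 0)), -41), 250032)) = Mul(-915139, Add(Mul(Mul(-2, -3), -41), 250032)) = Mul(-915139, Add(Mul(6, -41), 250032)) = Mul(-915139, Add(-246, 250032)) = Mul(-915139, 249786) = -228588910254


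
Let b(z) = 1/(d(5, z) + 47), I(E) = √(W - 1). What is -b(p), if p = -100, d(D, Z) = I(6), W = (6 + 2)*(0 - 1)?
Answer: -47/2218 + 3*I/2218 ≈ -0.02119 + 0.0013526*I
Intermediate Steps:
W = -8 (W = 8*(-1) = -8)
I(E) = 3*I (I(E) = √(-8 - 1) = √(-9) = 3*I)
d(D, Z) = 3*I
b(z) = (47 - 3*I)/2218 (b(z) = 1/(3*I + 47) = 1/(47 + 3*I) = (47 - 3*I)/2218)
-b(p) = -(47/2218 - 3*I/2218) = -47/2218 + 3*I/2218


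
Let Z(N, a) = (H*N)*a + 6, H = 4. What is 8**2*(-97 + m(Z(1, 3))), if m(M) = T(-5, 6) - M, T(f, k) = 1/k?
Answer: -22048/3 ≈ -7349.3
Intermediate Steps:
Z(N, a) = 6 + 4*N*a (Z(N, a) = (4*N)*a + 6 = 4*N*a + 6 = 6 + 4*N*a)
m(M) = 1/6 - M
8**2*(-97 + m(Z(1, 3))) = 8**2*(-97 + (1/6 - (6 + 4*1*3))) = 64*(-97 + (1/6 - (6 + 12))) = 64*(-97 + (1/6 - 1*18)) = 64*(-97 + (1/6 - 18)) = 64*(-97 - 107/6) = 64*(-689/6) = -22048/3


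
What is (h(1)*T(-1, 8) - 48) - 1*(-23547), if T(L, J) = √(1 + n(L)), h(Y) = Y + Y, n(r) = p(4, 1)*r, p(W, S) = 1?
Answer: 23499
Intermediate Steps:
n(r) = r (n(r) = 1*r = r)
h(Y) = 2*Y
T(L, J) = √(1 + L)
(h(1)*T(-1, 8) - 48) - 1*(-23547) = ((2*1)*√(1 - 1) - 48) - 1*(-23547) = (2*√0 - 48) + 23547 = (2*0 - 48) + 23547 = (0 - 48) + 23547 = -48 + 23547 = 23499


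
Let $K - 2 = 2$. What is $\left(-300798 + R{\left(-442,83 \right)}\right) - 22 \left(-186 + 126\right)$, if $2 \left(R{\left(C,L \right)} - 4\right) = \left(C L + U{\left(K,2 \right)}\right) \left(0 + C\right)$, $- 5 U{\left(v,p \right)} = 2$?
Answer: $\frac{39041102}{5} \approx 7.8082 \cdot 10^{6}$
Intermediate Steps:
$K = 4$ ($K = 2 + 2 = 4$)
$U{\left(v,p \right)} = - \frac{2}{5}$ ($U{\left(v,p \right)} = \left(- \frac{1}{5}\right) 2 = - \frac{2}{5}$)
$R{\left(C,L \right)} = 4 + \frac{C \left(- \frac{2}{5} + C L\right)}{2}$ ($R{\left(C,L \right)} = 4 + \frac{\left(C L - \frac{2}{5}\right) \left(0 + C\right)}{2} = 4 + \frac{\left(- \frac{2}{5} + C L\right) C}{2} = 4 + \frac{C \left(- \frac{2}{5} + C L\right)}{2}$)
$\left(-300798 + R{\left(-442,83 \right)}\right) - 22 \left(-186 + 126\right) = \left(-300798 + \left(4 - - \frac{442}{5} + \frac{1}{2} \cdot 83 \left(-442\right)^{2}\right)\right) - 22 \left(-186 + 126\right) = \left(-300798 + \left(4 + \frac{442}{5} + \frac{1}{2} \cdot 83 \cdot 195364\right)\right) - -1320 = \left(-300798 + \left(4 + \frac{442}{5} + 8107606\right)\right) + 1320 = \left(-300798 + \frac{40538492}{5}\right) + 1320 = \frac{39034502}{5} + 1320 = \frac{39041102}{5}$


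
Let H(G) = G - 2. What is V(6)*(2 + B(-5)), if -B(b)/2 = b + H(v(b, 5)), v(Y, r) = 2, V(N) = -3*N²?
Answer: -1296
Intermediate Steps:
H(G) = -2 + G
B(b) = -2*b (B(b) = -2*(b + (-2 + 2)) = -2*(b + 0) = -2*b)
V(6)*(2 + B(-5)) = (-3*6²)*(2 - 2*(-5)) = (-3*36)*(2 + 10) = -108*12 = -1296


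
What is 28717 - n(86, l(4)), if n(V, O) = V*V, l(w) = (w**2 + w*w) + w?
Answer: 21321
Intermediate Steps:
l(w) = w + 2*w**2 (l(w) = (w**2 + w**2) + w = 2*w**2 + w = w + 2*w**2)
n(V, O) = V**2
28717 - n(86, l(4)) = 28717 - 1*86**2 = 28717 - 1*7396 = 28717 - 7396 = 21321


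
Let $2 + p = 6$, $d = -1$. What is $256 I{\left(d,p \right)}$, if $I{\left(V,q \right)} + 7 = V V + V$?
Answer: $-1792$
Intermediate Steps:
$p = 4$ ($p = -2 + 6 = 4$)
$I{\left(V,q \right)} = -7 + V + V^{2}$ ($I{\left(V,q \right)} = -7 + \left(V V + V\right) = -7 + \left(V^{2} + V\right) = -7 + \left(V + V^{2}\right) = -7 + V + V^{2}$)
$256 I{\left(d,p \right)} = 256 \left(-7 - 1 + \left(-1\right)^{2}\right) = 256 \left(-7 - 1 + 1\right) = 256 \left(-7\right) = -1792$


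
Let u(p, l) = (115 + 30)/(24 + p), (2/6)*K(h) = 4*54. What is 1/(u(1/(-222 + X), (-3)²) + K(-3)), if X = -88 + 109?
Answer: 4823/3154449 ≈ 0.0015290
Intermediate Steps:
X = 21
K(h) = 648 (K(h) = 3*(4*54) = 3*216 = 648)
u(p, l) = 145/(24 + p)
1/(u(1/(-222 + X), (-3)²) + K(-3)) = 1/(145/(24 + 1/(-222 + 21)) + 648) = 1/(145/(24 + 1/(-201)) + 648) = 1/(145/(24 - 1/201) + 648) = 1/(145/(4823/201) + 648) = 1/(145*(201/4823) + 648) = 1/(29145/4823 + 648) = 1/(3154449/4823) = 4823/3154449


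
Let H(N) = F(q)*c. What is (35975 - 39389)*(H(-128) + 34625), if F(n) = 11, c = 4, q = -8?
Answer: -118359966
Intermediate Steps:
H(N) = 44 (H(N) = 11*4 = 44)
(35975 - 39389)*(H(-128) + 34625) = (35975 - 39389)*(44 + 34625) = -3414*34669 = -118359966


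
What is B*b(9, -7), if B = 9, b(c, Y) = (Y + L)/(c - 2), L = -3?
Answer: -90/7 ≈ -12.857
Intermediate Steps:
b(c, Y) = (-3 + Y)/(-2 + c) (b(c, Y) = (Y - 3)/(c - 2) = (-3 + Y)/(-2 + c))
B*b(9, -7) = 9*((-3 - 7)/(-2 + 9)) = 9*(-10/7) = -90/7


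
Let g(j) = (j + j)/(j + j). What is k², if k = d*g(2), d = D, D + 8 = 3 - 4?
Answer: 81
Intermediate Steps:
D = -9 (D = -8 + (3 - 4) = -8 - 1 = -9)
d = -9
g(j) = 1 (g(j) = (2*j)/((2*j)) = (2*j)*(1/(2*j)) = 1)
k = -9 (k = -9*1 = -9)
k² = (-9)² = 81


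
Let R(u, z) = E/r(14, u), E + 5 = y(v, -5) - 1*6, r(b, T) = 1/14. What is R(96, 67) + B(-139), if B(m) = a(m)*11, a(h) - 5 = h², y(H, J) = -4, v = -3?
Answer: 212376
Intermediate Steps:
r(b, T) = 1/14
E = -15 (E = -5 + (-4 - 1*6) = -5 + (-4 - 6) = -5 - 10 = -15)
R(u, z) = -210 (R(u, z) = -15/1/14 = -15*14 = -210)
a(h) = 5 + h²
B(m) = 55 + 11*m² (B(m) = (5 + m²)*11 = 55 + 11*m²)
R(96, 67) + B(-139) = -210 + (55 + 11*(-139)²) = -210 + (55 + 11*19321) = -210 + (55 + 212531) = -210 + 212586 = 212376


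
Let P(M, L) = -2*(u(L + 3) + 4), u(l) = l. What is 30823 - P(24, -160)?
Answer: 30517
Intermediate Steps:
P(M, L) = -14 - 2*L (P(M, L) = -2*((L + 3) + 4) = -2*((3 + L) + 4) = -2*(7 + L) = -14 - 2*L)
30823 - P(24, -160) = 30823 - (-14 - 2*(-160)) = 30823 - (-14 + 320) = 30823 - 1*306 = 30823 - 306 = 30517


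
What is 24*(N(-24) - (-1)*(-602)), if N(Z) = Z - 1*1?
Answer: -15048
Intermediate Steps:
N(Z) = -1 + Z (N(Z) = Z - 1 = -1 + Z)
24*(N(-24) - (-1)*(-602)) = 24*((-1 - 24) - (-1)*(-602)) = 24*(-25 - 1*602) = 24*(-25 - 602) = 24*(-627) = -15048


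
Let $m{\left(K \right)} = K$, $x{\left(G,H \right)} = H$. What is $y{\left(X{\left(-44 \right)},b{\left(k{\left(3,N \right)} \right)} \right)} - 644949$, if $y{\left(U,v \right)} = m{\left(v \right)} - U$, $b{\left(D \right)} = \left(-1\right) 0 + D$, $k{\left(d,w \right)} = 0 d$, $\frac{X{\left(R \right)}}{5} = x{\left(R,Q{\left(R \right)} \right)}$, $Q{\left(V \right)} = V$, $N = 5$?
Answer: $-644729$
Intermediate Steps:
$X{\left(R \right)} = 5 R$
$k{\left(d,w \right)} = 0$
$b{\left(D \right)} = D$ ($b{\left(D \right)} = 0 + D = D$)
$y{\left(U,v \right)} = v - U$
$y{\left(X{\left(-44 \right)},b{\left(k{\left(3,N \right)} \right)} \right)} - 644949 = \left(0 - 5 \left(-44\right)\right) - 644949 = \left(0 - -220\right) - 644949 = \left(0 + 220\right) - 644949 = 220 - 644949 = -644729$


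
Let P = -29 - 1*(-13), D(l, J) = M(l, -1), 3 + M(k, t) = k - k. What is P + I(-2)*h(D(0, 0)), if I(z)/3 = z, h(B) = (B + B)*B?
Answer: -124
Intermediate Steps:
M(k, t) = -3 (M(k, t) = -3 + (k - k) = -3 + 0 = -3)
D(l, J) = -3
P = -16 (P = -29 + 13 = -16)
h(B) = 2*B² (h(B) = (2*B)*B = 2*B²)
I(z) = 3*z
P + I(-2)*h(D(0, 0)) = -16 + (3*(-2))*(2*(-3)²) = -16 - 12*9 = -16 - 6*18 = -16 - 108 = -124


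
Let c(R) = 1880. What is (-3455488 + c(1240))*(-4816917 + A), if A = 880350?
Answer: 13595359283736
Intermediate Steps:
(-3455488 + c(1240))*(-4816917 + A) = (-3455488 + 1880)*(-4816917 + 880350) = -3453608*(-3936567) = 13595359283736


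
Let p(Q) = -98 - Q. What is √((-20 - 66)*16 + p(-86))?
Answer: 2*I*√347 ≈ 37.256*I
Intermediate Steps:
√((-20 - 66)*16 + p(-86)) = √((-20 - 66)*16 + (-98 - 1*(-86))) = √(-86*16 + (-98 + 86)) = √(-1376 - 12) = √(-1388) = 2*I*√347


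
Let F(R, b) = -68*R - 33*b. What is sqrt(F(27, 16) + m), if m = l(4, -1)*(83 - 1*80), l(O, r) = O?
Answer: 28*I*sqrt(3) ≈ 48.497*I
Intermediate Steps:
m = 12 (m = 4*(83 - 1*80) = 4*(83 - 80) = 4*3 = 12)
sqrt(F(27, 16) + m) = sqrt((-68*27 - 33*16) + 12) = sqrt((-1836 - 528) + 12) = sqrt(-2364 + 12) = sqrt(-2352) = 28*I*sqrt(3)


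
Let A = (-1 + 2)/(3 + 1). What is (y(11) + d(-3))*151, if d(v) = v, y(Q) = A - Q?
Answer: -8305/4 ≈ -2076.3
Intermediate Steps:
A = ¼ (A = 1/4 = 1*(¼) = ¼ ≈ 0.25000)
y(Q) = ¼ - Q
(y(11) + d(-3))*151 = ((¼ - 1*11) - 3)*151 = ((¼ - 11) - 3)*151 = (-43/4 - 3)*151 = -55/4*151 = -8305/4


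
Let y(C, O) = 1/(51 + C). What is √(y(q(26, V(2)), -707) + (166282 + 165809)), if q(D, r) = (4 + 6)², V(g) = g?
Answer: √7572007042/151 ≈ 576.27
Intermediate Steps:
q(D, r) = 100 (q(D, r) = 10² = 100)
√(y(q(26, V(2)), -707) + (166282 + 165809)) = √(1/(51 + 100) + (166282 + 165809)) = √(1/151 + 332091) = √(50145742/151) = √7572007042/151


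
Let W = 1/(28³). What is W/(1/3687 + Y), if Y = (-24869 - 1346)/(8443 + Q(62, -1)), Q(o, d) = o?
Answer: -298647/20205498880 ≈ -1.4780e-5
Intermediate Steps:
Y = -749/243 (Y = (-24869 - 1346)/(8443 + 62) = -26215/8505 = -26215*1/8505 = -749/243 ≈ -3.0823)
W = 1/21952 ≈ 4.5554e-5
W/(1/3687 + Y) = 1/(21952*(1/3687 - 749/243)) = 1/(21952*(-920440/298647)) = (1/21952)*(-298647/920440) = -298647/20205498880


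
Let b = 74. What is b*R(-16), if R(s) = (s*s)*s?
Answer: -303104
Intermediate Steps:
R(s) = s³ (R(s) = s²*s = s³)
b*R(-16) = 74*(-16)³ = 74*(-4096) = -303104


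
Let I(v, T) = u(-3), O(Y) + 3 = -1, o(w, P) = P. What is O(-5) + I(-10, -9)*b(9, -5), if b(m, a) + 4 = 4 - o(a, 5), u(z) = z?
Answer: 11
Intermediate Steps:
O(Y) = -4 (O(Y) = -3 - 1 = -4)
b(m, a) = -5 (b(m, a) = -4 + (4 - 1*5) = -4 + (4 - 5) = -4 - 1 = -5)
I(v, T) = -3
O(-5) + I(-10, -9)*b(9, -5) = -4 - 3*(-5) = -4 + 15 = 11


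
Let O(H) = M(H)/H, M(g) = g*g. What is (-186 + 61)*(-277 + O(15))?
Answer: 32750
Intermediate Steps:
M(g) = g²
O(H) = H (O(H) = H²/H = H)
(-186 + 61)*(-277 + O(15)) = (-186 + 61)*(-277 + 15) = -125*(-262) = 32750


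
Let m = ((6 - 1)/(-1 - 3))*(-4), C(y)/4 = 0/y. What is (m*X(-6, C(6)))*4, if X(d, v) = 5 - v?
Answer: 100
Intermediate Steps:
C(y) = 0 (C(y) = 4*(0/y) = 4*0 = 0)
m = 5 (m = (5/(-4))*(-4) = (5*(-1/4))*(-4) = -5/4*(-4) = 5)
(m*X(-6, C(6)))*4 = (5*(5 - 1*0))*4 = (5*(5 + 0))*4 = (5*5)*4 = 25*4 = 100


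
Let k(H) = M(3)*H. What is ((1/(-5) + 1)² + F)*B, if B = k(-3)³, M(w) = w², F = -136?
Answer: 66607272/25 ≈ 2.6643e+6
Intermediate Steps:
k(H) = 9*H (k(H) = 3²*H = 9*H)
B = -19683 (B = (9*(-3))³ = (-27)³ = -19683)
((1/(-5) + 1)² + F)*B = ((1/(-5) + 1)² - 136)*(-19683) = ((-⅕ + 1)² - 136)*(-19683) = ((⅘)² - 136)*(-19683) = (16/25 - 136)*(-19683) = -3384/25*(-19683) = 66607272/25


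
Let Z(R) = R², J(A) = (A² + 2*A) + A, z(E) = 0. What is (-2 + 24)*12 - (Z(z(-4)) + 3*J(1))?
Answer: 252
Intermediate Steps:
J(A) = A² + 3*A
(-2 + 24)*12 - (Z(z(-4)) + 3*J(1)) = (-2 + 24)*12 - (0² + 3*(1*(3 + 1))) = 22*12 - (0 + 3*(1*4)) = 264 - (0 + 3*4) = 264 - (0 + 12) = 264 - 1*12 = 264 - 12 = 252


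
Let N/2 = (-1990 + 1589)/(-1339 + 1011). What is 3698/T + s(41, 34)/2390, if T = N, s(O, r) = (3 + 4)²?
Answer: 1449487729/958390 ≈ 1512.4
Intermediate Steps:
s(O, r) = 49 (s(O, r) = 7² = 49)
N = 401/164 (N = 2*((-1990 + 1589)/(-1339 + 1011)) = 2*(-401/(-328)) = 2*(-401*(-1/328)) = 2*(401/328) = 401/164 ≈ 2.4451)
T = 401/164 ≈ 2.4451
3698/T + s(41, 34)/2390 = 3698/(401/164) + 49/2390 = 3698*(164/401) + 49*(1/2390) = 606472/401 + 49/2390 = 1449487729/958390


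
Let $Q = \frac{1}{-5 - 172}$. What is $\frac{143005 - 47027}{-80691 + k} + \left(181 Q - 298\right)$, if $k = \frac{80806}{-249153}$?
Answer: $- \frac{1068302743167601}{3558493938633} \approx -300.21$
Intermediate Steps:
$k = - \frac{80806}{249153}$ ($k = 80806 \left(- \frac{1}{249153}\right) = - \frac{80806}{249153} \approx -0.32432$)
$Q = - \frac{1}{177}$ ($Q = \frac{1}{-177} = - \frac{1}{177} \approx -0.0056497$)
$\frac{143005 - 47027}{-80691 + k} + \left(181 Q - 298\right) = \frac{143005 - 47027}{-80691 - \frac{80806}{249153}} + \left(181 \left(- \frac{1}{177}\right) - 298\right) = \frac{95978}{- \frac{20104485529}{249153}} - \frac{52927}{177} = 95978 \left(- \frac{249153}{20104485529}\right) - \frac{52927}{177} = - \frac{23913206634}{20104485529} - \frac{52927}{177} = - \frac{1068302743167601}{3558493938633}$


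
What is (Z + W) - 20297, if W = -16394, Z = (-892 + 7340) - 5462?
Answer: -35705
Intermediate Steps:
Z = 986 (Z = 6448 - 5462 = 986)
(Z + W) - 20297 = (986 - 16394) - 20297 = -15408 - 20297 = -35705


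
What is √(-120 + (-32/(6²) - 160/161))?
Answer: 4*I*√1777118/483 ≈ 11.04*I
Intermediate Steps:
√(-120 + (-32/(6²) - 160/161)) = √(-120 + (-32/36 - 160*1/161)) = √(-120 + (-32*1/36 - 160/161)) = √(-120 + (-8/9 - 160/161)) = √(-120 - 2728/1449) = √(-176608/1449) = 4*I*√1777118/483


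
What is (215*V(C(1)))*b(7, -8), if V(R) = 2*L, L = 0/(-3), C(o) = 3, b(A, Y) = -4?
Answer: 0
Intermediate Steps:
L = 0 (L = 0*(-⅓) = 0)
V(R) = 0 (V(R) = 2*0 = 0)
(215*V(C(1)))*b(7, -8) = (215*0)*(-4) = 0*(-4) = 0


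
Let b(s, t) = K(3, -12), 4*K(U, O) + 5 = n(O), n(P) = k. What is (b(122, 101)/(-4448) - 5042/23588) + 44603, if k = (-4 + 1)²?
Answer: 1169924654567/26229856 ≈ 44603.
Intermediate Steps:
k = 9 (k = (-3)² = 9)
n(P) = 9
K(U, O) = 1 (K(U, O) = -5/4 + (¼)*9 = -5/4 + 9/4 = 1)
b(s, t) = 1
(b(122, 101)/(-4448) - 5042/23588) + 44603 = (1/(-4448) - 5042/23588) + 44603 = (1*(-1/4448) - 5042*1/23588) + 44603 = (-1/4448 - 2521/11794) + 44603 = -5612601/26229856 + 44603 = 1169924654567/26229856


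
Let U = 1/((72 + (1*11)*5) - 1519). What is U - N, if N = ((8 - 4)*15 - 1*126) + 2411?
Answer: -3264241/1392 ≈ -2345.0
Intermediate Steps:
U = -1/1392 (U = 1/((72 + 11*5) - 1519) = 1/((72 + 55) - 1519) = 1/(127 - 1519) = 1/(-1392) = -1/1392 ≈ -0.00071839)
N = 2345 (N = (4*15 - 126) + 2411 = (60 - 126) + 2411 = -66 + 2411 = 2345)
U - N = -1/1392 - 1*2345 = -1/1392 - 2345 = -3264241/1392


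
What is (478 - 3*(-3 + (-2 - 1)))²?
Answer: 246016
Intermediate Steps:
(478 - 3*(-3 + (-2 - 1)))² = (478 - 3*(-3 - 3))² = (478 - 3*(-6))² = (478 + 18)² = 496² = 246016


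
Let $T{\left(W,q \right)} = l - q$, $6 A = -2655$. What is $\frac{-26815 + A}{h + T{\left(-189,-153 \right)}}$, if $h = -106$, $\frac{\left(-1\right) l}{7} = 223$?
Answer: $\frac{54515}{3028} \approx 18.004$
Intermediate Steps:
$l = -1561$ ($l = \left(-7\right) 223 = -1561$)
$A = - \frac{885}{2}$ ($A = \frac{1}{6} \left(-2655\right) = - \frac{885}{2} \approx -442.5$)
$T{\left(W,q \right)} = -1561 - q$
$\frac{-26815 + A}{h + T{\left(-189,-153 \right)}} = \frac{-26815 - \frac{885}{2}}{-106 - 1408} = - \frac{54515}{2 \left(-106 + \left(-1561 + 153\right)\right)} = - \frac{54515}{2 \left(-106 - 1408\right)} = - \frac{54515}{2 \left(-1514\right)} = \left(- \frac{54515}{2}\right) \left(- \frac{1}{1514}\right) = \frac{54515}{3028}$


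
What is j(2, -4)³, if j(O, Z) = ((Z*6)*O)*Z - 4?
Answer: 6644672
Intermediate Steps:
j(O, Z) = -4 + 6*O*Z² (j(O, Z) = ((6*Z)*O)*Z - 4 = (6*O*Z)*Z - 4 = 6*O*Z² - 4 = -4 + 6*O*Z²)
j(2, -4)³ = (-4 + 6*2*(-4)²)³ = (-4 + 6*2*16)³ = (-4 + 192)³ = 188³ = 6644672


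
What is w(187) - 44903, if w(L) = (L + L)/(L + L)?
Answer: -44902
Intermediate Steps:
w(L) = 1 (w(L) = (2*L)/((2*L)) = (2*L)*(1/(2*L)) = 1)
w(187) - 44903 = 1 - 44903 = -44902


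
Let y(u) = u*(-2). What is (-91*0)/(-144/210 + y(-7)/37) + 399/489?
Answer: 133/163 ≈ 0.81595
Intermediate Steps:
y(u) = -2*u
(-91*0)/(-144/210 + y(-7)/37) + 399/489 = (-91*0)/(-144/210 - 2*(-7)/37) + 399/489 = 0/(-144*1/210 + 14*(1/37)) + 399*(1/489) = 0/(-24/35 + 14/37) + 133/163 = 0/(-398/1295) + 133/163 = 0*(-1295/398) + 133/163 = 0 + 133/163 = 133/163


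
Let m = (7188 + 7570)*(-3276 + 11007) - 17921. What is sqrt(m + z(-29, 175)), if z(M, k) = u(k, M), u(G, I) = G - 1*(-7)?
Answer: 3*sqrt(12675151) ≈ 10681.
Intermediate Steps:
u(G, I) = 7 + G (u(G, I) = G + 7 = 7 + G)
z(M, k) = 7 + k
m = 114076177 (m = 14758*7731 - 17921 = 114094098 - 17921 = 114076177)
sqrt(m + z(-29, 175)) = sqrt(114076177 + (7 + 175)) = sqrt(114076177 + 182) = sqrt(114076359) = 3*sqrt(12675151)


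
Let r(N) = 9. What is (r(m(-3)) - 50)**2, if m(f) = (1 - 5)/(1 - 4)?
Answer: 1681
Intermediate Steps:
m(f) = 4/3 (m(f) = -4/(-3) = -4*(-1/3) = 4/3)
(r(m(-3)) - 50)**2 = (9 - 50)**2 = (-41)**2 = 1681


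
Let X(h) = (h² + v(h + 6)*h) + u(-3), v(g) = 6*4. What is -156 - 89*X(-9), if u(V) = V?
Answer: 12126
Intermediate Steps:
v(g) = 24
X(h) = -3 + h² + 24*h (X(h) = (h² + 24*h) - 3 = -3 + h² + 24*h)
-156 - 89*X(-9) = -156 - 89*(-3 + (-9)² + 24*(-9)) = -156 - 89*(-3 + 81 - 216) = -156 - 89*(-138) = -156 + 12282 = 12126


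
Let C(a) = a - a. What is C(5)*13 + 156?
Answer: 156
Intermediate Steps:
C(a) = 0
C(5)*13 + 156 = 0*13 + 156 = 0 + 156 = 156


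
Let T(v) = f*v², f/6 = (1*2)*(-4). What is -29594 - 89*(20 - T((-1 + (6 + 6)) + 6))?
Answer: -1265982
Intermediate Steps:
f = -48 (f = 6*((1*2)*(-4)) = 6*(2*(-4)) = 6*(-8) = -48)
T(v) = -48*v²
-29594 - 89*(20 - T((-1 + (6 + 6)) + 6)) = -29594 - 89*(20 - (-48)*((-1 + (6 + 6)) + 6)²) = -29594 - 89*(20 - (-48)*((-1 + 12) + 6)²) = -29594 - 89*(20 - (-48)*(11 + 6)²) = -29594 - 89*(20 - (-48)*17²) = -29594 - 89*(20 - (-48)*289) = -29594 - 89*(20 - 1*(-13872)) = -29594 - 89*(20 + 13872) = -29594 - 89*13892 = -29594 - 1236388 = -1265982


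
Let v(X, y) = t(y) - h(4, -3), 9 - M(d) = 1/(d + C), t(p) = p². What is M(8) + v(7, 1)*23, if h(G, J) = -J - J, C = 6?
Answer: -1485/14 ≈ -106.07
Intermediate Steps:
M(d) = 9 - 1/(6 + d) (M(d) = 9 - 1/(d + 6) = 9 - 1/(6 + d))
h(G, J) = -2*J
v(X, y) = -6 + y² (v(X, y) = y² - (-2)*(-3) = y² - 1*6 = y² - 6 = -6 + y²)
M(8) + v(7, 1)*23 = (53 + 9*8)/(6 + 8) + (-6 + 1²)*23 = (53 + 72)/14 + (-6 + 1)*23 = (1/14)*125 - 5*23 = 125/14 - 115 = -1485/14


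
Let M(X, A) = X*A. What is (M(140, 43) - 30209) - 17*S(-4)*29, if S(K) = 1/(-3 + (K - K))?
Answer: -72074/3 ≈ -24025.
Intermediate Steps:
M(X, A) = A*X
S(K) = -⅓ (S(K) = 1/(-3 + 0) = 1/(-3) = -⅓)
(M(140, 43) - 30209) - 17*S(-4)*29 = (43*140 - 30209) - 17*(-⅓)*29 = (6020 - 30209) + (17/3)*29 = -24189 + 493/3 = -72074/3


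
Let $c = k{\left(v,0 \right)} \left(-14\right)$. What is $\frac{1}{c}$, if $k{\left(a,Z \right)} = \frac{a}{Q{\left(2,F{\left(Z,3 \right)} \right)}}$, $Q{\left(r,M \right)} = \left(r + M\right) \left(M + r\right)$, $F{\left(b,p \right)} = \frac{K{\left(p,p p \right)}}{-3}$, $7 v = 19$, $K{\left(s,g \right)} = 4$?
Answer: $- \frac{2}{171} \approx -0.011696$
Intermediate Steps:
$v = \frac{19}{7}$ ($v = \frac{1}{7} \cdot 19 = \frac{19}{7} \approx 2.7143$)
$F{\left(b,p \right)} = - \frac{4}{3}$ ($F{\left(b,p \right)} = \frac{4}{-3} = 4 \left(- \frac{1}{3}\right) = - \frac{4}{3}$)
$Q{\left(r,M \right)} = \left(M + r\right)^{2}$ ($Q{\left(r,M \right)} = \left(M + r\right) \left(M + r\right) = \left(M + r\right)^{2}$)
$k{\left(a,Z \right)} = \frac{9 a}{4}$ ($k{\left(a,Z \right)} = \frac{a}{\left(- \frac{4}{3} + 2\right)^{2}} = \frac{a}{\left(\frac{2}{3}\right)^{2}} = \frac{a}{\frac{4}{9}} = a \frac{9}{4} = \frac{9 a}{4}$)
$c = - \frac{171}{2}$ ($c = \frac{9}{4} \cdot \frac{19}{7} \left(-14\right) = \frac{171}{28} \left(-14\right) = - \frac{171}{2} \approx -85.5$)
$\frac{1}{c} = \frac{1}{- \frac{171}{2}} = - \frac{2}{171}$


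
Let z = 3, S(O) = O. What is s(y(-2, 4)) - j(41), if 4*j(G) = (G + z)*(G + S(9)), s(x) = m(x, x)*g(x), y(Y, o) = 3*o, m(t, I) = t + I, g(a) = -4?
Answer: -646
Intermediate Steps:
m(t, I) = I + t
s(x) = -8*x (s(x) = (x + x)*(-4) = (2*x)*(-4) = -8*x)
j(G) = (3 + G)*(9 + G)/4 (j(G) = ((G + 3)*(G + 9))/4 = ((3 + G)*(9 + G))/4 = (3 + G)*(9 + G)/4)
s(y(-2, 4)) - j(41) = -24*4 - (27/4 + 3*41 + (¼)*41²) = -8*12 - (27/4 + 123 + (¼)*1681) = -96 - (27/4 + 123 + 1681/4) = -96 - 1*550 = -96 - 550 = -646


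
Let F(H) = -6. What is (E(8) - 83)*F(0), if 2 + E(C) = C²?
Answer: 126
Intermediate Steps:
E(C) = -2 + C²
(E(8) - 83)*F(0) = ((-2 + 8²) - 83)*(-6) = ((-2 + 64) - 83)*(-6) = (62 - 83)*(-6) = -21*(-6) = 126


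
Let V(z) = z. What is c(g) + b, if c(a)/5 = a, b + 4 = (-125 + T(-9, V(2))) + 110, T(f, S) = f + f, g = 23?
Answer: 78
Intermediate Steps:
T(f, S) = 2*f
b = -37 (b = -4 + ((-125 + 2*(-9)) + 110) = -4 + ((-125 - 18) + 110) = -4 + (-143 + 110) = -4 - 33 = -37)
c(a) = 5*a
c(g) + b = 5*23 - 37 = 115 - 37 = 78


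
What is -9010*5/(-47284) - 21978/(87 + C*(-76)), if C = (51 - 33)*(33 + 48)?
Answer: 1004531467/872555294 ≈ 1.1513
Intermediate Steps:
C = 1458 (C = 18*81 = 1458)
-9010*5/(-47284) - 21978/(87 + C*(-76)) = -9010*5/(-47284) - 21978/(87 + 1458*(-76)) = -45050*(-1/47284) - 21978/(87 - 110808) = 22525/23642 - 21978/(-110721) = 22525/23642 - 21978*(-1/110721) = 22525/23642 + 7326/36907 = 1004531467/872555294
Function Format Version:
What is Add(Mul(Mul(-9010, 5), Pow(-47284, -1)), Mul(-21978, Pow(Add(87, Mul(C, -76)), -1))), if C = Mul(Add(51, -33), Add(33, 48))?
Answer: Rational(1004531467, 872555294) ≈ 1.1513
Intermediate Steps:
C = 1458 (C = Mul(18, 81) = 1458)
Add(Mul(Mul(-9010, 5), Pow(-47284, -1)), Mul(-21978, Pow(Add(87, Mul(C, -76)), -1))) = Add(Mul(Mul(-9010, 5), Pow(-47284, -1)), Mul(-21978, Pow(Add(87, Mul(1458, -76)), -1))) = Add(Mul(-45050, Rational(-1, 47284)), Mul(-21978, Pow(Add(87, -110808), -1))) = Add(Rational(22525, 23642), Mul(-21978, Pow(-110721, -1))) = Add(Rational(22525, 23642), Mul(-21978, Rational(-1, 110721))) = Add(Rational(22525, 23642), Rational(7326, 36907)) = Rational(1004531467, 872555294)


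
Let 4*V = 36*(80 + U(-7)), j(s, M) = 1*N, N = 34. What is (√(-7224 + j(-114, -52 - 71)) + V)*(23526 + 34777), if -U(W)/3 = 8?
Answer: 29384712 + 58303*I*√7190 ≈ 2.9385e+7 + 4.9437e+6*I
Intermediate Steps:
U(W) = -24 (U(W) = -3*8 = -24)
j(s, M) = 34 (j(s, M) = 1*34 = 34)
V = 504 (V = (36*(80 - 24))/4 = (36*56)/4 = (¼)*2016 = 504)
(√(-7224 + j(-114, -52 - 71)) + V)*(23526 + 34777) = (√(-7224 + 34) + 504)*(23526 + 34777) = (√(-7190) + 504)*58303 = (I*√7190 + 504)*58303 = (504 + I*√7190)*58303 = 29384712 + 58303*I*√7190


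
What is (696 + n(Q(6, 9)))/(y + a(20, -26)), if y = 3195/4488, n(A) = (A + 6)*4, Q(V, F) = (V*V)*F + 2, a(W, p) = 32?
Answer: 3027904/48937 ≈ 61.874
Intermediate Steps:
Q(V, F) = 2 + F*V**2 (Q(V, F) = V**2*F + 2 = F*V**2 + 2 = 2 + F*V**2)
n(A) = 24 + 4*A (n(A) = (6 + A)*4 = 24 + 4*A)
y = 1065/1496 (y = 3195*(1/4488) = 1065/1496 ≈ 0.71190)
(696 + n(Q(6, 9)))/(y + a(20, -26)) = (696 + (24 + 4*(2 + 9*6**2)))/(1065/1496 + 32) = (696 + (24 + 4*(2 + 9*36)))/(48937/1496) = (696 + (24 + 4*(2 + 324)))*(1496/48937) = (696 + (24 + 4*326))*(1496/48937) = (696 + (24 + 1304))*(1496/48937) = (696 + 1328)*(1496/48937) = 2024*(1496/48937) = 3027904/48937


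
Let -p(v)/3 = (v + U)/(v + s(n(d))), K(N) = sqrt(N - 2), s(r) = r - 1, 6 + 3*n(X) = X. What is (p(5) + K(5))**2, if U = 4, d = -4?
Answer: 6573/4 - 81*sqrt(3) ≈ 1503.0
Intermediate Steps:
n(X) = -2 + X/3
s(r) = -1 + r
K(N) = sqrt(-2 + N)
p(v) = -3*(4 + v)/(-13/3 + v) (p(v) = -3*(v + 4)/(v + (-1 + (-2 + (1/3)*(-4)))) = -3*(4 + v)/(v + (-1 + (-2 - 4/3))) = -3*(4 + v)/(v + (-1 - 10/3)) = -3*(4 + v)/(v - 13/3) = -3*(4 + v)/(-13/3 + v))
(p(5) + K(5))**2 = (9*(-4 - 1*5)/(-13 + 3*5) + sqrt(-2 + 5))**2 = (9*(-4 - 5)/(-13 + 15) + sqrt(3))**2 = (9*(-9)/2 + sqrt(3))**2 = (9*(1/2)*(-9) + sqrt(3))**2 = (-81/2 + sqrt(3))**2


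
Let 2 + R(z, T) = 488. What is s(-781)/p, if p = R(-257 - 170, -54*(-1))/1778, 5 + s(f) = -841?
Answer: -83566/27 ≈ -3095.0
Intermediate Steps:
s(f) = -846 (s(f) = -5 - 841 = -846)
R(z, T) = 486 (R(z, T) = -2 + 488 = 486)
p = 243/889 (p = 486/1778 = 486*(1/1778) = 243/889 ≈ 0.27334)
s(-781)/p = -846/243/889 = -846*889/243 = -83566/27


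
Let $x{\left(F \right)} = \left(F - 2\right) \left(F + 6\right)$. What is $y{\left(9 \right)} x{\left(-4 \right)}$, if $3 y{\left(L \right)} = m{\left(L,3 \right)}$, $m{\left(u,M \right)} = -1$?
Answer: $4$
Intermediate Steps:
$y{\left(L \right)} = - \frac{1}{3}$ ($y{\left(L \right)} = \frac{1}{3} \left(-1\right) = - \frac{1}{3}$)
$x{\left(F \right)} = \left(-2 + F\right) \left(6 + F\right)$
$y{\left(9 \right)} x{\left(-4 \right)} = - \frac{-12 + \left(-4\right)^{2} + 4 \left(-4\right)}{3} = - \frac{-12 + 16 - 16}{3} = \left(- \frac{1}{3}\right) \left(-12\right) = 4$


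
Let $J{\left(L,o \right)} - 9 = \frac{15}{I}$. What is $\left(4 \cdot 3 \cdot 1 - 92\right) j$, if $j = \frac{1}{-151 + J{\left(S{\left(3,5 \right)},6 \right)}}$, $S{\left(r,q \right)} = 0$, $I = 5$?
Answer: $\frac{80}{139} \approx 0.57554$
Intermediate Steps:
$J{\left(L,o \right)} = 12$ ($J{\left(L,o \right)} = 9 + \frac{15}{5} = 9 + 15 \cdot \frac{1}{5} = 9 + 3 = 12$)
$j = - \frac{1}{139}$ ($j = \frac{1}{-151 + 12} = \frac{1}{-139} = - \frac{1}{139} \approx -0.0071942$)
$\left(4 \cdot 3 \cdot 1 - 92\right) j = \left(4 \cdot 3 \cdot 1 - 92\right) \left(- \frac{1}{139}\right) = \left(12 \cdot 1 - 92\right) \left(- \frac{1}{139}\right) = \left(12 - 92\right) \left(- \frac{1}{139}\right) = \left(-80\right) \left(- \frac{1}{139}\right) = \frac{80}{139}$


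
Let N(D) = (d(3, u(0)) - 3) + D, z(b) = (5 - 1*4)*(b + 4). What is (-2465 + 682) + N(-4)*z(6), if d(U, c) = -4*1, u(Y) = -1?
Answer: -1893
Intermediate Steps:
z(b) = 4 + b (z(b) = (5 - 4)*(4 + b) = 1*(4 + b) = 4 + b)
d(U, c) = -4
N(D) = -7 + D (N(D) = (-4 - 3) + D = -7 + D)
(-2465 + 682) + N(-4)*z(6) = (-2465 + 682) + (-7 - 4)*(4 + 6) = -1783 - 11*10 = -1783 - 110 = -1893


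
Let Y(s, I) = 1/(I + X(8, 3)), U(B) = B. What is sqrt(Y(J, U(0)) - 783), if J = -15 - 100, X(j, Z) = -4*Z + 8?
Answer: I*sqrt(3133)/2 ≈ 27.987*I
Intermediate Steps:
X(j, Z) = 8 - 4*Z
J = -115
Y(s, I) = 1/(-4 + I) (Y(s, I) = 1/(I + (8 - 4*3)) = 1/(I + (8 - 12)) = 1/(I - 4) = 1/(-4 + I))
sqrt(Y(J, U(0)) - 783) = sqrt(1/(-4 + 0) - 783) = sqrt(1/(-4) - 783) = sqrt(-1/4 - 783) = sqrt(-3133/4) = I*sqrt(3133)/2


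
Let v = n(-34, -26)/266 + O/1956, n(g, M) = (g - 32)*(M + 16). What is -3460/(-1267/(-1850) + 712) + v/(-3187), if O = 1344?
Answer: -23281151494598/4794429889389 ≈ -4.8559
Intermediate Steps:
n(g, M) = (-32 + g)*(16 + M)
v = 68686/21679 (v = (-512 - 32*(-26) + 16*(-34) - 26*(-34))/266 + 1344/1956 = (-512 + 832 - 544 + 884)*(1/266) + 1344*(1/1956) = 660*(1/266) + 112/163 = 330/133 + 112/163 = 68686/21679 ≈ 3.1683)
-3460/(-1267/(-1850) + 712) + v/(-3187) = -3460/(-1267/(-1850) + 712) + (68686/21679)/(-3187) = -3460/(-1267*(-1/1850) + 712) + (68686/21679)*(-1/3187) = -3460/(1267/1850 + 712) - 68686/69090973 = -3460/1318467/1850 - 68686/69090973 = -3460*1850/1318467 - 68686/69090973 = -6401000/1318467 - 68686/69090973 = -23281151494598/4794429889389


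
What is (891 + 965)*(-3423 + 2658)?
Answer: -1419840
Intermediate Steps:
(891 + 965)*(-3423 + 2658) = 1856*(-765) = -1419840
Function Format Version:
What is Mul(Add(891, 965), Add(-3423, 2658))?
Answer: -1419840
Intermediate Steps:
Mul(Add(891, 965), Add(-3423, 2658)) = Mul(1856, -765) = -1419840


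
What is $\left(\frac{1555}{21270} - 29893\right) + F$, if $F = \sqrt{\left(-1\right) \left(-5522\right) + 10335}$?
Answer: $- \frac{127164511}{4254} + \sqrt{15857} \approx -29767.0$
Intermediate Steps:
$F = \sqrt{15857}$ ($F = \sqrt{5522 + 10335} = \sqrt{15857} \approx 125.92$)
$\left(\frac{1555}{21270} - 29893\right) + F = \left(\frac{1555}{21270} - 29893\right) + \sqrt{15857} = \left(1555 \cdot \frac{1}{21270} - 29893\right) + \sqrt{15857} = \left(\frac{311}{4254} - 29893\right) + \sqrt{15857} = - \frac{127164511}{4254} + \sqrt{15857}$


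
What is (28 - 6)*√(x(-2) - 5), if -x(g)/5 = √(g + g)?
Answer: 22*√(-5 - 10*I) ≈ 38.674 - 62.575*I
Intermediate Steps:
x(g) = -5*√2*√g (x(g) = -5*√(g + g) = -5*√2*√g)
(28 - 6)*√(x(-2) - 5) = (28 - 6)*√(-5*√2*√(-2) - 5) = 22*√(-5*√2*I*√2 - 5) = 22*√(-10*I - 5) = 22*√(-5 - 10*I)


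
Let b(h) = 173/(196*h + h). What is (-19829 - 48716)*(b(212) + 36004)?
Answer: -103069144391805/41764 ≈ -2.4679e+9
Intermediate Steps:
b(h) = 173/(197*h) (b(h) = 173/((197*h)) = 173*(1/(197*h)) = 173/(197*h))
(-19829 - 48716)*(b(212) + 36004) = (-19829 - 48716)*((173/197)/212 + 36004) = -68545*((173/197)*(1/212) + 36004) = -68545*(173/41764 + 36004) = -68545*1503671229/41764 = -103069144391805/41764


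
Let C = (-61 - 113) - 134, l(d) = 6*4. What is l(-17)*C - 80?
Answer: -7472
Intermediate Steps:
l(d) = 24
C = -308 (C = -174 - 134 = -308)
l(-17)*C - 80 = 24*(-308) - 80 = -7392 - 80 = -7472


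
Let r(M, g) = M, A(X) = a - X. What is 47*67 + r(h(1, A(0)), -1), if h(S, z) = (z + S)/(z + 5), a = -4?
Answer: 3146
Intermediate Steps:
A(X) = -4 - X
h(S, z) = (S + z)/(5 + z)
47*67 + r(h(1, A(0)), -1) = 47*67 + (1 + (-4 - 1*0))/(5 + (-4 - 1*0)) = 3149 + (1 + (-4 + 0))/(5 + (-4 + 0)) = 3149 + (1 - 4)/(5 - 4) = 3149 - 3/1 = 3149 + 1*(-3) = 3149 - 3 = 3146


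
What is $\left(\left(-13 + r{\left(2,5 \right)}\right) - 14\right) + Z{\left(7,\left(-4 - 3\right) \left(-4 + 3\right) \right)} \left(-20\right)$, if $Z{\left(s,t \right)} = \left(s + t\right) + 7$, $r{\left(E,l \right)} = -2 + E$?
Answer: $-447$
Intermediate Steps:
$Z{\left(s,t \right)} = 7 + s + t$
$\left(\left(-13 + r{\left(2,5 \right)}\right) - 14\right) + Z{\left(7,\left(-4 - 3\right) \left(-4 + 3\right) \right)} \left(-20\right) = \left(\left(-13 + \left(-2 + 2\right)\right) - 14\right) + \left(7 + 7 + \left(-4 - 3\right) \left(-4 + 3\right)\right) \left(-20\right) = \left(\left(-13 + 0\right) - 14\right) + \left(7 + 7 - -7\right) \left(-20\right) = \left(-13 - 14\right) + \left(7 + 7 + 7\right) \left(-20\right) = -27 + 21 \left(-20\right) = -27 - 420 = -447$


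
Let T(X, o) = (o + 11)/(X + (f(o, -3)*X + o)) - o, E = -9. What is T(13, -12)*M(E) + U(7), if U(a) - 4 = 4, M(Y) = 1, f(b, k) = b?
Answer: 3101/155 ≈ 20.006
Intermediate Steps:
U(a) = 8 (U(a) = 4 + 4 = 8)
T(X, o) = -o + (11 + o)/(X + o + X*o) (T(X, o) = (o + 11)/(X + (o*X + o)) - o = (11 + o)/(X + (X*o + o)) - o = (11 + o)/(X + (o + X*o)) - o = (11 + o)/(X + o + X*o) - o = -o + (11 + o)/(X + o + X*o))
T(13, -12)*M(E) + U(7) = ((11 - 12 - 1*(-12)² - 1*13*(-12) - 1*13*(-12)²)/(13 - 12 + 13*(-12)))*1 + 8 = ((11 - 12 - 1*144 + 156 - 1*13*144)/(13 - 12 - 156))*1 + 8 = ((11 - 12 - 144 + 156 - 1872)/(-155))*1 + 8 = -1/155*(-1861)*1 + 8 = (1861/155)*1 + 8 = 1861/155 + 8 = 3101/155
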